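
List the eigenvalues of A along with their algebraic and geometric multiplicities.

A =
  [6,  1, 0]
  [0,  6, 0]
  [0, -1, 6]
λ = 6: alg = 3, geom = 2

Step 1 — factor the characteristic polynomial to read off the algebraic multiplicities:
  χ_A(x) = (x - 6)^3

Step 2 — compute geometric multiplicities via the rank-nullity identity g(λ) = n − rank(A − λI):
  rank(A − (6)·I) = 1, so dim ker(A − (6)·I) = n − 1 = 2

Summary:
  λ = 6: algebraic multiplicity = 3, geometric multiplicity = 2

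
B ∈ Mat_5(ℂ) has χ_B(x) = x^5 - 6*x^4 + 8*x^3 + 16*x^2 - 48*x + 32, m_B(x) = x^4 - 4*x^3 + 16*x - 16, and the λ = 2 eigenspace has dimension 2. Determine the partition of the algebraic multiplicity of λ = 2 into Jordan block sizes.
Block sizes for λ = 2: [3, 1]

Step 1 — from the characteristic polynomial, algebraic multiplicity of λ = 2 is 4. From dim ker(B − (2)·I) = 2, there are exactly 2 Jordan blocks for λ = 2.
Step 2 — from the minimal polynomial, the factor (x − 2)^3 tells us the largest block for λ = 2 has size 3.
Step 3 — with total size 4, 2 blocks, and largest block 3, the block sizes (in nonincreasing order) are [3, 1].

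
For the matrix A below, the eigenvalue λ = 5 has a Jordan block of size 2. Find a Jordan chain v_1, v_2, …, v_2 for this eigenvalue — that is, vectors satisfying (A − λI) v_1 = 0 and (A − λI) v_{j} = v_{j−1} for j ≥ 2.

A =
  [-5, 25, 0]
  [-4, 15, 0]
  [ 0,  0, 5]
A Jordan chain for λ = 5 of length 2:
v_1 = (-10, -4, 0)ᵀ
v_2 = (1, 0, 0)ᵀ

Let N = A − (5)·I. We want v_2 with N^2 v_2 = 0 but N^1 v_2 ≠ 0; then v_{j-1} := N · v_j for j = 2, …, 2.

Pick v_2 = (1, 0, 0)ᵀ.
Then v_1 = N · v_2 = (-10, -4, 0)ᵀ.

Sanity check: (A − (5)·I) v_1 = (0, 0, 0)ᵀ = 0. ✓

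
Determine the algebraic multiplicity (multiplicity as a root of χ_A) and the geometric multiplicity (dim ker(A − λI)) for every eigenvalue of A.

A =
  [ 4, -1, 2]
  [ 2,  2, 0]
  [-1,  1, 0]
λ = 2: alg = 3, geom = 1

Step 1 — factor the characteristic polynomial to read off the algebraic multiplicities:
  χ_A(x) = (x - 2)^3

Step 2 — compute geometric multiplicities via the rank-nullity identity g(λ) = n − rank(A − λI):
  rank(A − (2)·I) = 2, so dim ker(A − (2)·I) = n − 2 = 1

Summary:
  λ = 2: algebraic multiplicity = 3, geometric multiplicity = 1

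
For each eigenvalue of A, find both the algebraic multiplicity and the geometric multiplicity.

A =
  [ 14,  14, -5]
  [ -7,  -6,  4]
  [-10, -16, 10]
λ = 6: alg = 3, geom = 1

Step 1 — factor the characteristic polynomial to read off the algebraic multiplicities:
  χ_A(x) = (x - 6)^3

Step 2 — compute geometric multiplicities via the rank-nullity identity g(λ) = n − rank(A − λI):
  rank(A − (6)·I) = 2, so dim ker(A − (6)·I) = n − 2 = 1

Summary:
  λ = 6: algebraic multiplicity = 3, geometric multiplicity = 1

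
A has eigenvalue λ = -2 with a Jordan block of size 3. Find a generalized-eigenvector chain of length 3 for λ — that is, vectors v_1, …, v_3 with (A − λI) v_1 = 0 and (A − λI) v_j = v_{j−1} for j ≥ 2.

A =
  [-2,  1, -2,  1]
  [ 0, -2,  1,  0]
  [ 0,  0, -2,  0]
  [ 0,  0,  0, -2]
A Jordan chain for λ = -2 of length 3:
v_1 = (1, 0, 0, 0)ᵀ
v_2 = (-2, 1, 0, 0)ᵀ
v_3 = (0, 0, 1, 0)ᵀ

Let N = A − (-2)·I. We want v_3 with N^3 v_3 = 0 but N^2 v_3 ≠ 0; then v_{j-1} := N · v_j for j = 3, …, 2.

Pick v_3 = (0, 0, 1, 0)ᵀ.
Then v_2 = N · v_3 = (-2, 1, 0, 0)ᵀ.
Then v_1 = N · v_2 = (1, 0, 0, 0)ᵀ.

Sanity check: (A − (-2)·I) v_1 = (0, 0, 0, 0)ᵀ = 0. ✓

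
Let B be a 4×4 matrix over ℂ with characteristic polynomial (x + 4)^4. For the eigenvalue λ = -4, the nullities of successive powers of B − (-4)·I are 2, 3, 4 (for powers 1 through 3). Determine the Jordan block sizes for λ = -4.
Block sizes for λ = -4: [3, 1]

From the dimensions of kernels of powers, the number of Jordan blocks of size at least j is d_j − d_{j−1} where d_j = dim ker(N^j) (with d_0 = 0). Computing the differences gives [2, 1, 1].
The number of blocks of size exactly k is (#blocks of size ≥ k) − (#blocks of size ≥ k + 1), so the partition is: 1 block(s) of size 1, 1 block(s) of size 3.
In nonincreasing order the block sizes are [3, 1].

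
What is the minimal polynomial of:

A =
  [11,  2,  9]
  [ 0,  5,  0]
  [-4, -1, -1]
x^3 - 15*x^2 + 75*x - 125

The characteristic polynomial is χ_A(x) = (x - 5)^3, so the eigenvalues are known. The minimal polynomial is
  m_A(x) = Π_λ (x − λ)^{k_λ}
where k_λ is the size of the *largest* Jordan block for λ (equivalently, the smallest k with (A − λI)^k v = 0 for every generalised eigenvector v of λ).

  λ = 5: largest Jordan block has size 3, contributing (x − 5)^3

So m_A(x) = (x - 5)^3 = x^3 - 15*x^2 + 75*x - 125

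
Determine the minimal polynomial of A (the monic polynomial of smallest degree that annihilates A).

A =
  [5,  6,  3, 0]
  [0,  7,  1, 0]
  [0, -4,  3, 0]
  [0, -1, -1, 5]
x^3 - 15*x^2 + 75*x - 125

The characteristic polynomial is χ_A(x) = (x - 5)^4, so the eigenvalues are known. The minimal polynomial is
  m_A(x) = Π_λ (x − λ)^{k_λ}
where k_λ is the size of the *largest* Jordan block for λ (equivalently, the smallest k with (A − λI)^k v = 0 for every generalised eigenvector v of λ).

  λ = 5: largest Jordan block has size 3, contributing (x − 5)^3

So m_A(x) = (x - 5)^3 = x^3 - 15*x^2 + 75*x - 125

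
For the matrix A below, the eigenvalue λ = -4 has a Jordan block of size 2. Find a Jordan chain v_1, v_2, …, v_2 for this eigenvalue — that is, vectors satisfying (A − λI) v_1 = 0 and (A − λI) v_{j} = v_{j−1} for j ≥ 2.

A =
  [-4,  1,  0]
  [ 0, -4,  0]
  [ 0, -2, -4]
A Jordan chain for λ = -4 of length 2:
v_1 = (1, 0, -2)ᵀ
v_2 = (0, 1, 0)ᵀ

Let N = A − (-4)·I. We want v_2 with N^2 v_2 = 0 but N^1 v_2 ≠ 0; then v_{j-1} := N · v_j for j = 2, …, 2.

Pick v_2 = (0, 1, 0)ᵀ.
Then v_1 = N · v_2 = (1, 0, -2)ᵀ.

Sanity check: (A − (-4)·I) v_1 = (0, 0, 0)ᵀ = 0. ✓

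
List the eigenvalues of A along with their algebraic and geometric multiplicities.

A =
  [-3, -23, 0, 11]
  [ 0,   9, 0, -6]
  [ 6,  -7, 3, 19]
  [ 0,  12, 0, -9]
λ = -3: alg = 2, geom = 1; λ = 3: alg = 2, geom = 2

Step 1 — factor the characteristic polynomial to read off the algebraic multiplicities:
  χ_A(x) = (x - 3)^2*(x + 3)^2

Step 2 — compute geometric multiplicities via the rank-nullity identity g(λ) = n − rank(A − λI):
  rank(A − (-3)·I) = 3, so dim ker(A − (-3)·I) = n − 3 = 1
  rank(A − (3)·I) = 2, so dim ker(A − (3)·I) = n − 2 = 2

Summary:
  λ = -3: algebraic multiplicity = 2, geometric multiplicity = 1
  λ = 3: algebraic multiplicity = 2, geometric multiplicity = 2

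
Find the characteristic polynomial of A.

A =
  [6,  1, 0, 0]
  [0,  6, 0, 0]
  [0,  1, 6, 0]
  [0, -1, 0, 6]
x^4 - 24*x^3 + 216*x^2 - 864*x + 1296

Expanding det(x·I − A) (e.g. by cofactor expansion or by noting that A is similar to its Jordan form J, which has the same characteristic polynomial as A) gives
  χ_A(x) = x^4 - 24*x^3 + 216*x^2 - 864*x + 1296
which factors as (x - 6)^4. The eigenvalues (with algebraic multiplicities) are λ = 6 with multiplicity 4.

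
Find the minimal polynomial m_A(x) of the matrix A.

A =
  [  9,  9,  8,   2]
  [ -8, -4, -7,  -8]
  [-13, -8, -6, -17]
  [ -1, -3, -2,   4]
x^4 - 3*x^3 - 6*x^2 + 28*x - 24

The characteristic polynomial is χ_A(x) = (x - 2)^3*(x + 3), so the eigenvalues are known. The minimal polynomial is
  m_A(x) = Π_λ (x − λ)^{k_λ}
where k_λ is the size of the *largest* Jordan block for λ (equivalently, the smallest k with (A − λI)^k v = 0 for every generalised eigenvector v of λ).

  λ = -3: largest Jordan block has size 1, contributing (x + 3)
  λ = 2: largest Jordan block has size 3, contributing (x − 2)^3

So m_A(x) = (x - 2)^3*(x + 3) = x^4 - 3*x^3 - 6*x^2 + 28*x - 24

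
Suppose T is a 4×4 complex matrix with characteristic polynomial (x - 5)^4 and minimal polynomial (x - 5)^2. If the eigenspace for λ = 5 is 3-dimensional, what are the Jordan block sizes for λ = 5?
Block sizes for λ = 5: [2, 1, 1]

Step 1 — from the characteristic polynomial, algebraic multiplicity of λ = 5 is 4. From dim ker(T − (5)·I) = 3, there are exactly 3 Jordan blocks for λ = 5.
Step 2 — from the minimal polynomial, the factor (x − 5)^2 tells us the largest block for λ = 5 has size 2.
Step 3 — with total size 4, 3 blocks, and largest block 2, the block sizes (in nonincreasing order) are [2, 1, 1].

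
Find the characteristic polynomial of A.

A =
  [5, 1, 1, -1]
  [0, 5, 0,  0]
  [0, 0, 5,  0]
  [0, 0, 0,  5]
x^4 - 20*x^3 + 150*x^2 - 500*x + 625

Expanding det(x·I − A) (e.g. by cofactor expansion or by noting that A is similar to its Jordan form J, which has the same characteristic polynomial as A) gives
  χ_A(x) = x^4 - 20*x^3 + 150*x^2 - 500*x + 625
which factors as (x - 5)^4. The eigenvalues (with algebraic multiplicities) are λ = 5 with multiplicity 4.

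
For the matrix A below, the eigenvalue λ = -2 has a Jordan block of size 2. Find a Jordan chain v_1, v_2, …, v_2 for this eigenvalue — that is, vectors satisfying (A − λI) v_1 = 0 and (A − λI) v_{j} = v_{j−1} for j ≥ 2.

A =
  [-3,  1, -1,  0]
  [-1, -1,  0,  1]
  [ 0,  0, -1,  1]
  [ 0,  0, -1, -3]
A Jordan chain for λ = -2 of length 2:
v_1 = (-1, -1, 0, 0)ᵀ
v_2 = (1, 0, 0, 0)ᵀ

Let N = A − (-2)·I. We want v_2 with N^2 v_2 = 0 but N^1 v_2 ≠ 0; then v_{j-1} := N · v_j for j = 2, …, 2.

Pick v_2 = (1, 0, 0, 0)ᵀ.
Then v_1 = N · v_2 = (-1, -1, 0, 0)ᵀ.

Sanity check: (A − (-2)·I) v_1 = (0, 0, 0, 0)ᵀ = 0. ✓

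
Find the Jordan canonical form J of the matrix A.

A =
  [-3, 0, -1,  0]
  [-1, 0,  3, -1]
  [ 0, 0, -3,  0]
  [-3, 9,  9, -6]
J_3(-3) ⊕ J_1(-3)

The characteristic polynomial is
  det(x·I − A) = x^4 + 12*x^3 + 54*x^2 + 108*x + 81 = (x + 3)^4

Eigenvalues and multiplicities (the geometric multiplicity of λ is n − rank(A − λI), which equals the number of Jordan blocks for λ):
  λ = -3: algebraic multiplicity = 4, geometric multiplicity = 2

Determining the block sizes for each eigenvalue:
  λ = -3: with am = 4 and gm = 2, the partition is not yet determined (e.g. several partitions of 4 into 2 parts exist). Let N = A − (-3)·I. Computing rank(N^1) = 2, rank(N^2) = 1, rank(N^3) = 0; the number of blocks of size ≥ j is rank(N^{j−1}) − rank(N^j), giving [2, 1, 1]. So we have 1 block(s) of size 3, 1 block(s) of size 1 → block sizes [3, 1]

Assembling the blocks gives a Jordan form
J =
  [-3,  1,  0,  0]
  [ 0, -3,  1,  0]
  [ 0,  0, -3,  0]
  [ 0,  0,  0, -3]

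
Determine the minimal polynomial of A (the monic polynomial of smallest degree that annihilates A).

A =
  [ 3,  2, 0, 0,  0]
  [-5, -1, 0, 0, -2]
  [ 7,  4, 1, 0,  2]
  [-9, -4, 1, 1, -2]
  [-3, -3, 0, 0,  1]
x^3 - 3*x^2 + 3*x - 1

The characteristic polynomial is χ_A(x) = (x - 1)^5, so the eigenvalues are known. The minimal polynomial is
  m_A(x) = Π_λ (x − λ)^{k_λ}
where k_λ is the size of the *largest* Jordan block for λ (equivalently, the smallest k with (A − λI)^k v = 0 for every generalised eigenvector v of λ).

  λ = 1: largest Jordan block has size 3, contributing (x − 1)^3

So m_A(x) = (x - 1)^3 = x^3 - 3*x^2 + 3*x - 1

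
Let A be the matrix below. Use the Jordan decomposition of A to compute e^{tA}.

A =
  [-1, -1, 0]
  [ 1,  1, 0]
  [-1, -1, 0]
e^{tA} =
  [1 - t, -t, 0]
  [t, t + 1, 0]
  [-t, -t, 1]

Strategy: write A = P · J · P⁻¹ where J is a Jordan canonical form, so e^{tA} = P · e^{tJ} · P⁻¹, and e^{tJ} can be computed block-by-block.

A has Jordan form
J =
  [0, 1, 0]
  [0, 0, 0]
  [0, 0, 0]
(up to reordering of blocks).

Per-block formulas:
  For a 2×2 Jordan block J_2(0): exp(t · J_2(0)) = e^(0t)·(I + t·N), where N is the 2×2 nilpotent shift.
  For a 1×1 block at λ = 0: exp(t · [0]) = [e^(0t)].

After assembling e^{tJ} and conjugating by P, we get:

e^{tA} =
  [1 - t, -t, 0]
  [t, t + 1, 0]
  [-t, -t, 1]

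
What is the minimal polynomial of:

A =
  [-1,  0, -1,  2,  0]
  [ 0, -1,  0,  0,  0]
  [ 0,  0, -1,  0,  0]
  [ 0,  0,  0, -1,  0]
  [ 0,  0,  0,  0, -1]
x^2 + 2*x + 1

The characteristic polynomial is χ_A(x) = (x + 1)^5, so the eigenvalues are known. The minimal polynomial is
  m_A(x) = Π_λ (x − λ)^{k_λ}
where k_λ is the size of the *largest* Jordan block for λ (equivalently, the smallest k with (A − λI)^k v = 0 for every generalised eigenvector v of λ).

  λ = -1: largest Jordan block has size 2, contributing (x + 1)^2

So m_A(x) = (x + 1)^2 = x^2 + 2*x + 1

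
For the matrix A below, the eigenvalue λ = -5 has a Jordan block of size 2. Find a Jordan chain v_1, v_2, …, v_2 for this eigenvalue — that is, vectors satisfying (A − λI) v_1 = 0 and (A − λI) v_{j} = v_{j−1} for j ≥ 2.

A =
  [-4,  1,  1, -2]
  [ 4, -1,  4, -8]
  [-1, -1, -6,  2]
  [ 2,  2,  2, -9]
A Jordan chain for λ = -5 of length 2:
v_1 = (1, 4, -1, 2)ᵀ
v_2 = (1, 0, 0, 0)ᵀ

Let N = A − (-5)·I. We want v_2 with N^2 v_2 = 0 but N^1 v_2 ≠ 0; then v_{j-1} := N · v_j for j = 2, …, 2.

Pick v_2 = (1, 0, 0, 0)ᵀ.
Then v_1 = N · v_2 = (1, 4, -1, 2)ᵀ.

Sanity check: (A − (-5)·I) v_1 = (0, 0, 0, 0)ᵀ = 0. ✓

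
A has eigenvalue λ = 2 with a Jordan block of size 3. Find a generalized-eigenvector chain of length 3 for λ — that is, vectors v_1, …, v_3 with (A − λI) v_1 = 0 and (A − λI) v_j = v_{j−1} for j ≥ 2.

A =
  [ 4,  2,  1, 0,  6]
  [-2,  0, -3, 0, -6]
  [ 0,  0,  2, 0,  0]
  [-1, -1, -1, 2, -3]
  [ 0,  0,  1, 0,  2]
A Jordan chain for λ = 2 of length 3:
v_1 = (2, -2, 0, -1, 0)ᵀ
v_2 = (1, -3, 0, -1, 1)ᵀ
v_3 = (0, 0, 1, 0, 0)ᵀ

Let N = A − (2)·I. We want v_3 with N^3 v_3 = 0 but N^2 v_3 ≠ 0; then v_{j-1} := N · v_j for j = 3, …, 2.

Pick v_3 = (0, 0, 1, 0, 0)ᵀ.
Then v_2 = N · v_3 = (1, -3, 0, -1, 1)ᵀ.
Then v_1 = N · v_2 = (2, -2, 0, -1, 0)ᵀ.

Sanity check: (A − (2)·I) v_1 = (0, 0, 0, 0, 0)ᵀ = 0. ✓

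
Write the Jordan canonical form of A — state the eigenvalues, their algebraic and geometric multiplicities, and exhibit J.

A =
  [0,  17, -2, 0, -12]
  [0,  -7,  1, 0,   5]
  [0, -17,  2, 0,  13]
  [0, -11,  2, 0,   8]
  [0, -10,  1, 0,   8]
J_3(0) ⊕ J_1(0) ⊕ J_1(3)

The characteristic polynomial is
  det(x·I − A) = x^5 - 3*x^4 = x^4*(x - 3)

Eigenvalues and multiplicities (the geometric multiplicity of λ is n − rank(A − λI), which equals the number of Jordan blocks for λ):
  λ = 0: algebraic multiplicity = 4, geometric multiplicity = 2
  λ = 3: algebraic multiplicity = 1, geometric multiplicity = 1

Determining the block sizes for each eigenvalue:
  λ = 0: with am = 4 and gm = 2, the partition is not yet determined (e.g. several partitions of 4 into 2 parts exist). Let N = A − (0)·I. Computing rank(N^1) = 3, rank(N^2) = 2, rank(N^3) = 1; the number of blocks of size ≥ j is rank(N^{j−1}) − rank(N^j), giving [2, 1, 1]. So we have 1 block(s) of size 3, 1 block(s) of size 1 → block sizes [3, 1]
  λ = 3: one block (gm = 1), so the single block has size am = 1 → block sizes [1]

Assembling the blocks gives a Jordan form
J =
  [0, 1, 0, 0, 0]
  [0, 0, 1, 0, 0]
  [0, 0, 0, 0, 0]
  [0, 0, 0, 0, 0]
  [0, 0, 0, 0, 3]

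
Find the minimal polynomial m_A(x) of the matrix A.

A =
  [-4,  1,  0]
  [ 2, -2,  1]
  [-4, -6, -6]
x^3 + 12*x^2 + 48*x + 64

The characteristic polynomial is χ_A(x) = (x + 4)^3, so the eigenvalues are known. The minimal polynomial is
  m_A(x) = Π_λ (x − λ)^{k_λ}
where k_λ is the size of the *largest* Jordan block for λ (equivalently, the smallest k with (A − λI)^k v = 0 for every generalised eigenvector v of λ).

  λ = -4: largest Jordan block has size 3, contributing (x + 4)^3

So m_A(x) = (x + 4)^3 = x^3 + 12*x^2 + 48*x + 64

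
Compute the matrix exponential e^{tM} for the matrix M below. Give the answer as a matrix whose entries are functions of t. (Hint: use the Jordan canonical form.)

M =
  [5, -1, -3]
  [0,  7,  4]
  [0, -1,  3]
e^{tM} =
  [exp(5*t), t^2*exp(5*t)/2 - t*exp(5*t), t^2*exp(5*t) - 3*t*exp(5*t)]
  [0, 2*t*exp(5*t) + exp(5*t), 4*t*exp(5*t)]
  [0, -t*exp(5*t), -2*t*exp(5*t) + exp(5*t)]

Strategy: write M = P · J · P⁻¹ where J is a Jordan canonical form, so e^{tM} = P · e^{tJ} · P⁻¹, and e^{tJ} can be computed block-by-block.

M has Jordan form
J =
  [5, 1, 0]
  [0, 5, 1]
  [0, 0, 5]
(up to reordering of blocks).

Per-block formulas:
  For a 3×3 Jordan block J_3(5): exp(t · J_3(5)) = e^(5t)·(I + t·N + (t^2/2)·N^2), where N is the 3×3 nilpotent shift.

After assembling e^{tJ} and conjugating by P, we get:

e^{tM} =
  [exp(5*t), t^2*exp(5*t)/2 - t*exp(5*t), t^2*exp(5*t) - 3*t*exp(5*t)]
  [0, 2*t*exp(5*t) + exp(5*t), 4*t*exp(5*t)]
  [0, -t*exp(5*t), -2*t*exp(5*t) + exp(5*t)]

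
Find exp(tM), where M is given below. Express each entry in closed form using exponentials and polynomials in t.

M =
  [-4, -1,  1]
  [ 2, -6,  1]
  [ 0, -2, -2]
e^{tM} =
  [-t^2*exp(-4*t) + exp(-4*t), -t*exp(-4*t), t^2*exp(-4*t)/2 + t*exp(-4*t)]
  [-2*t^2*exp(-4*t) + 2*t*exp(-4*t), -2*t*exp(-4*t) + exp(-4*t), t^2*exp(-4*t) + t*exp(-4*t)]
  [-2*t^2*exp(-4*t), -2*t*exp(-4*t), t^2*exp(-4*t) + 2*t*exp(-4*t) + exp(-4*t)]

Strategy: write M = P · J · P⁻¹ where J is a Jordan canonical form, so e^{tM} = P · e^{tJ} · P⁻¹, and e^{tJ} can be computed block-by-block.

M has Jordan form
J =
  [-4,  1,  0]
  [ 0, -4,  1]
  [ 0,  0, -4]
(up to reordering of blocks).

Per-block formulas:
  For a 3×3 Jordan block J_3(-4): exp(t · J_3(-4)) = e^(-4t)·(I + t·N + (t^2/2)·N^2), where N is the 3×3 nilpotent shift.

After assembling e^{tJ} and conjugating by P, we get:

e^{tM} =
  [-t^2*exp(-4*t) + exp(-4*t), -t*exp(-4*t), t^2*exp(-4*t)/2 + t*exp(-4*t)]
  [-2*t^2*exp(-4*t) + 2*t*exp(-4*t), -2*t*exp(-4*t) + exp(-4*t), t^2*exp(-4*t) + t*exp(-4*t)]
  [-2*t^2*exp(-4*t), -2*t*exp(-4*t), t^2*exp(-4*t) + 2*t*exp(-4*t) + exp(-4*t)]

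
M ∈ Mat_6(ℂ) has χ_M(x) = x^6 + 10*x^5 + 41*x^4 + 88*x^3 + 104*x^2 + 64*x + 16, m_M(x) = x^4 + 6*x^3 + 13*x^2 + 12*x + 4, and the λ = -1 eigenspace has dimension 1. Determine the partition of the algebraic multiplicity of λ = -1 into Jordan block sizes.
Block sizes for λ = -1: [2]

Step 1 — from the characteristic polynomial, algebraic multiplicity of λ = -1 is 2. From dim ker(M − (-1)·I) = 1, there are exactly 1 Jordan blocks for λ = -1.
Step 2 — from the minimal polynomial, the factor (x + 1)^2 tells us the largest block for λ = -1 has size 2.
Step 3 — with total size 2, 1 blocks, and largest block 2, the block sizes (in nonincreasing order) are [2].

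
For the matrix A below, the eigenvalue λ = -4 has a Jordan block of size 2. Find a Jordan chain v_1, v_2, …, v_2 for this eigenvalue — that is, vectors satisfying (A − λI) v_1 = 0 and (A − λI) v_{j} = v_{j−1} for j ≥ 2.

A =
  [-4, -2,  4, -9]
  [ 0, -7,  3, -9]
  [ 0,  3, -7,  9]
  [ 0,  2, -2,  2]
A Jordan chain for λ = -4 of length 2:
v_1 = (-2, -3, 3, 2)ᵀ
v_2 = (0, 1, 0, 0)ᵀ

Let N = A − (-4)·I. We want v_2 with N^2 v_2 = 0 but N^1 v_2 ≠ 0; then v_{j-1} := N · v_j for j = 2, …, 2.

Pick v_2 = (0, 1, 0, 0)ᵀ.
Then v_1 = N · v_2 = (-2, -3, 3, 2)ᵀ.

Sanity check: (A − (-4)·I) v_1 = (0, 0, 0, 0)ᵀ = 0. ✓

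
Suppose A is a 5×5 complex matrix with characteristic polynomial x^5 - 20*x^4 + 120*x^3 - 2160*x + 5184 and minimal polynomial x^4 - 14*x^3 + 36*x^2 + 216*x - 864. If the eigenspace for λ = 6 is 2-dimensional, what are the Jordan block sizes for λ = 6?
Block sizes for λ = 6: [3, 1]

Step 1 — from the characteristic polynomial, algebraic multiplicity of λ = 6 is 4. From dim ker(A − (6)·I) = 2, there are exactly 2 Jordan blocks for λ = 6.
Step 2 — from the minimal polynomial, the factor (x − 6)^3 tells us the largest block for λ = 6 has size 3.
Step 3 — with total size 4, 2 blocks, and largest block 3, the block sizes (in nonincreasing order) are [3, 1].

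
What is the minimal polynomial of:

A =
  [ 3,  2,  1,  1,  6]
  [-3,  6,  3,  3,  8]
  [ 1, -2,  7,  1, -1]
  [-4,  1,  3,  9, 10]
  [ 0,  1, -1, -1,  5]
x^3 - 18*x^2 + 108*x - 216

The characteristic polynomial is χ_A(x) = (x - 6)^5, so the eigenvalues are known. The minimal polynomial is
  m_A(x) = Π_λ (x − λ)^{k_λ}
where k_λ is the size of the *largest* Jordan block for λ (equivalently, the smallest k with (A − λI)^k v = 0 for every generalised eigenvector v of λ).

  λ = 6: largest Jordan block has size 3, contributing (x − 6)^3

So m_A(x) = (x - 6)^3 = x^3 - 18*x^2 + 108*x - 216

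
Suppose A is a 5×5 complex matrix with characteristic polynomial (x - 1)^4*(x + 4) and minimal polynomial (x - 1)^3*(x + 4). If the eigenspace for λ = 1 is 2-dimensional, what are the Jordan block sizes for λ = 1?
Block sizes for λ = 1: [3, 1]

Step 1 — from the characteristic polynomial, algebraic multiplicity of λ = 1 is 4. From dim ker(A − (1)·I) = 2, there are exactly 2 Jordan blocks for λ = 1.
Step 2 — from the minimal polynomial, the factor (x − 1)^3 tells us the largest block for λ = 1 has size 3.
Step 3 — with total size 4, 2 blocks, and largest block 3, the block sizes (in nonincreasing order) are [3, 1].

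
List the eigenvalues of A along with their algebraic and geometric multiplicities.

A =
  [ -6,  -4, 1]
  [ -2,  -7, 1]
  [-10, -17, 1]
λ = -4: alg = 3, geom = 1

Step 1 — factor the characteristic polynomial to read off the algebraic multiplicities:
  χ_A(x) = (x + 4)^3

Step 2 — compute geometric multiplicities via the rank-nullity identity g(λ) = n − rank(A − λI):
  rank(A − (-4)·I) = 2, so dim ker(A − (-4)·I) = n − 2 = 1

Summary:
  λ = -4: algebraic multiplicity = 3, geometric multiplicity = 1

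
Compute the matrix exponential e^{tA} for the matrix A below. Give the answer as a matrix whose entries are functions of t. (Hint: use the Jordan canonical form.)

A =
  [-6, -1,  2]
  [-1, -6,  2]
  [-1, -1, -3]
e^{tA} =
  [-t*exp(-5*t) + exp(-5*t), -t*exp(-5*t), 2*t*exp(-5*t)]
  [-t*exp(-5*t), -t*exp(-5*t) + exp(-5*t), 2*t*exp(-5*t)]
  [-t*exp(-5*t), -t*exp(-5*t), 2*t*exp(-5*t) + exp(-5*t)]

Strategy: write A = P · J · P⁻¹ where J is a Jordan canonical form, so e^{tA} = P · e^{tJ} · P⁻¹, and e^{tJ} can be computed block-by-block.

A has Jordan form
J =
  [-5,  1,  0]
  [ 0, -5,  0]
  [ 0,  0, -5]
(up to reordering of blocks).

Per-block formulas:
  For a 1×1 block at λ = -5: exp(t · [-5]) = [e^(-5t)].
  For a 2×2 Jordan block J_2(-5): exp(t · J_2(-5)) = e^(-5t)·(I + t·N), where N is the 2×2 nilpotent shift.

After assembling e^{tJ} and conjugating by P, we get:

e^{tA} =
  [-t*exp(-5*t) + exp(-5*t), -t*exp(-5*t), 2*t*exp(-5*t)]
  [-t*exp(-5*t), -t*exp(-5*t) + exp(-5*t), 2*t*exp(-5*t)]
  [-t*exp(-5*t), -t*exp(-5*t), 2*t*exp(-5*t) + exp(-5*t)]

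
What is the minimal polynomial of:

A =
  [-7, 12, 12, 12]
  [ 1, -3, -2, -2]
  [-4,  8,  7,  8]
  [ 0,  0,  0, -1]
x^2 + 2*x + 1

The characteristic polynomial is χ_A(x) = (x + 1)^4, so the eigenvalues are known. The minimal polynomial is
  m_A(x) = Π_λ (x − λ)^{k_λ}
where k_λ is the size of the *largest* Jordan block for λ (equivalently, the smallest k with (A − λI)^k v = 0 for every generalised eigenvector v of λ).

  λ = -1: largest Jordan block has size 2, contributing (x + 1)^2

So m_A(x) = (x + 1)^2 = x^2 + 2*x + 1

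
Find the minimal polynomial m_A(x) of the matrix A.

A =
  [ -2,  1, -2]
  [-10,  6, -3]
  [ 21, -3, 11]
x^3 - 15*x^2 + 75*x - 125

The characteristic polynomial is χ_A(x) = (x - 5)^3, so the eigenvalues are known. The minimal polynomial is
  m_A(x) = Π_λ (x − λ)^{k_λ}
where k_λ is the size of the *largest* Jordan block for λ (equivalently, the smallest k with (A − λI)^k v = 0 for every generalised eigenvector v of λ).

  λ = 5: largest Jordan block has size 3, contributing (x − 5)^3

So m_A(x) = (x - 5)^3 = x^3 - 15*x^2 + 75*x - 125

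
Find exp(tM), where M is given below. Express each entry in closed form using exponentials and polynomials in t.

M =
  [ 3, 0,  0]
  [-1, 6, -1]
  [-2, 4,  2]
e^{tM} =
  [exp(3*t), 0, 0]
  [-exp(4*t) + exp(3*t), 2*t*exp(4*t) + exp(4*t), -t*exp(4*t)]
  [-2*exp(4*t) + 2*exp(3*t), 4*t*exp(4*t), -2*t*exp(4*t) + exp(4*t)]

Strategy: write M = P · J · P⁻¹ where J is a Jordan canonical form, so e^{tM} = P · e^{tJ} · P⁻¹, and e^{tJ} can be computed block-by-block.

M has Jordan form
J =
  [3, 0, 0]
  [0, 4, 1]
  [0, 0, 4]
(up to reordering of blocks).

Per-block formulas:
  For a 1×1 block at λ = 3: exp(t · [3]) = [e^(3t)].
  For a 2×2 Jordan block J_2(4): exp(t · J_2(4)) = e^(4t)·(I + t·N), where N is the 2×2 nilpotent shift.

After assembling e^{tJ} and conjugating by P, we get:

e^{tM} =
  [exp(3*t), 0, 0]
  [-exp(4*t) + exp(3*t), 2*t*exp(4*t) + exp(4*t), -t*exp(4*t)]
  [-2*exp(4*t) + 2*exp(3*t), 4*t*exp(4*t), -2*t*exp(4*t) + exp(4*t)]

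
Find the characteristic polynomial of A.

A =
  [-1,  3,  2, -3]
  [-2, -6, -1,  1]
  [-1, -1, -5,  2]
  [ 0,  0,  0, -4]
x^4 + 16*x^3 + 96*x^2 + 256*x + 256

Expanding det(x·I − A) (e.g. by cofactor expansion or by noting that A is similar to its Jordan form J, which has the same characteristic polynomial as A) gives
  χ_A(x) = x^4 + 16*x^3 + 96*x^2 + 256*x + 256
which factors as (x + 4)^4. The eigenvalues (with algebraic multiplicities) are λ = -4 with multiplicity 4.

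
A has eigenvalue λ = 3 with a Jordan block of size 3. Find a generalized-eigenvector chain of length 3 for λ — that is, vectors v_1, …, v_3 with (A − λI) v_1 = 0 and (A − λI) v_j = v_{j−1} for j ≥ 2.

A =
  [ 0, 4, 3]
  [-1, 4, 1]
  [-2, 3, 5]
A Jordan chain for λ = 3 of length 3:
v_1 = (-1, 0, -1)ᵀ
v_2 = (-3, -1, -2)ᵀ
v_3 = (1, 0, 0)ᵀ

Let N = A − (3)·I. We want v_3 with N^3 v_3 = 0 but N^2 v_3 ≠ 0; then v_{j-1} := N · v_j for j = 3, …, 2.

Pick v_3 = (1, 0, 0)ᵀ.
Then v_2 = N · v_3 = (-3, -1, -2)ᵀ.
Then v_1 = N · v_2 = (-1, 0, -1)ᵀ.

Sanity check: (A − (3)·I) v_1 = (0, 0, 0)ᵀ = 0. ✓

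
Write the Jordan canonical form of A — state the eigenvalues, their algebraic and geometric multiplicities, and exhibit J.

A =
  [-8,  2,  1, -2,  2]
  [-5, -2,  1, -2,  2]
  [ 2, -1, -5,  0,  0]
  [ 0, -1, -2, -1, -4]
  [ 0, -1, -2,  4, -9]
J_3(-5) ⊕ J_1(-5) ⊕ J_1(-5)

The characteristic polynomial is
  det(x·I − A) = x^5 + 25*x^4 + 250*x^3 + 1250*x^2 + 3125*x + 3125 = (x + 5)^5

Eigenvalues and multiplicities (the geometric multiplicity of λ is n − rank(A − λI), which equals the number of Jordan blocks for λ):
  λ = -5: algebraic multiplicity = 5, geometric multiplicity = 3

Determining the block sizes for each eigenvalue:
  λ = -5: with am = 5 and gm = 3, the partition is not yet determined (e.g. several partitions of 5 into 3 parts exist). Let N = A − (-5)·I. Computing rank(N^1) = 2, rank(N^2) = 1, rank(N^3) = 0; the number of blocks of size ≥ j is rank(N^{j−1}) − rank(N^j), giving [3, 1, 1]. So we have 1 block(s) of size 3, 2 block(s) of size 1 → block sizes [3, 1, 1]

Assembling the blocks gives a Jordan form
J =
  [-5,  1,  0,  0,  0]
  [ 0, -5,  1,  0,  0]
  [ 0,  0, -5,  0,  0]
  [ 0,  0,  0, -5,  0]
  [ 0,  0,  0,  0, -5]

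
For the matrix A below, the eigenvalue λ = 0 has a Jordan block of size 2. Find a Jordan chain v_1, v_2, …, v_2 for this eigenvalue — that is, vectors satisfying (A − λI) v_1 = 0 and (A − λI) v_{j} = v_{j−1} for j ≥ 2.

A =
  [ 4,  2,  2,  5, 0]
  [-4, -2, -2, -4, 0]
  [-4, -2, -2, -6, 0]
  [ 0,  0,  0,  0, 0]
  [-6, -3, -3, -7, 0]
A Jordan chain for λ = 0 of length 2:
v_1 = (4, -4, -4, 0, -6)ᵀ
v_2 = (1, 0, 0, 0, 0)ᵀ

Let N = A − (0)·I. We want v_2 with N^2 v_2 = 0 but N^1 v_2 ≠ 0; then v_{j-1} := N · v_j for j = 2, …, 2.

Pick v_2 = (1, 0, 0, 0, 0)ᵀ.
Then v_1 = N · v_2 = (4, -4, -4, 0, -6)ᵀ.

Sanity check: (A − (0)·I) v_1 = (0, 0, 0, 0, 0)ᵀ = 0. ✓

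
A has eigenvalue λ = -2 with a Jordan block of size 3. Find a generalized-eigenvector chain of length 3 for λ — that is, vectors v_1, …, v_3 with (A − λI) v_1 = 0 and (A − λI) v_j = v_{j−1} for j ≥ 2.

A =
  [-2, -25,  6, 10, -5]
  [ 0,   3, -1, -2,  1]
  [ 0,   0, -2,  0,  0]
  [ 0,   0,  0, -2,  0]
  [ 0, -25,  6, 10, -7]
A Jordan chain for λ = -2 of length 3:
v_1 = (-5, 1, 0, 0, -5)ᵀ
v_2 = (6, -1, 0, 0, 6)ᵀ
v_3 = (0, 0, 1, 0, 0)ᵀ

Let N = A − (-2)·I. We want v_3 with N^3 v_3 = 0 but N^2 v_3 ≠ 0; then v_{j-1} := N · v_j for j = 3, …, 2.

Pick v_3 = (0, 0, 1, 0, 0)ᵀ.
Then v_2 = N · v_3 = (6, -1, 0, 0, 6)ᵀ.
Then v_1 = N · v_2 = (-5, 1, 0, 0, -5)ᵀ.

Sanity check: (A − (-2)·I) v_1 = (0, 0, 0, 0, 0)ᵀ = 0. ✓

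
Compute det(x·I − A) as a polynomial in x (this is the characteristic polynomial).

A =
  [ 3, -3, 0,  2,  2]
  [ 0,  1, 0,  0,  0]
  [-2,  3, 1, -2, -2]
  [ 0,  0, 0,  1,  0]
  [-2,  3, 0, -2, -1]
x^5 - 5*x^4 + 10*x^3 - 10*x^2 + 5*x - 1

Expanding det(x·I − A) (e.g. by cofactor expansion or by noting that A is similar to its Jordan form J, which has the same characteristic polynomial as A) gives
  χ_A(x) = x^5 - 5*x^4 + 10*x^3 - 10*x^2 + 5*x - 1
which factors as (x - 1)^5. The eigenvalues (with algebraic multiplicities) are λ = 1 with multiplicity 5.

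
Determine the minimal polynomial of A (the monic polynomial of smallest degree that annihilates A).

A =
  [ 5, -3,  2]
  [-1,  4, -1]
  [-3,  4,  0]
x^3 - 9*x^2 + 27*x - 27

The characteristic polynomial is χ_A(x) = (x - 3)^3, so the eigenvalues are known. The minimal polynomial is
  m_A(x) = Π_λ (x − λ)^{k_λ}
where k_λ is the size of the *largest* Jordan block for λ (equivalently, the smallest k with (A − λI)^k v = 0 for every generalised eigenvector v of λ).

  λ = 3: largest Jordan block has size 3, contributing (x − 3)^3

So m_A(x) = (x - 3)^3 = x^3 - 9*x^2 + 27*x - 27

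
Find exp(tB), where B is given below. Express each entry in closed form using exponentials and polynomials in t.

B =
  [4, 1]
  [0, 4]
e^{tB} =
  [exp(4*t), t*exp(4*t)]
  [0, exp(4*t)]

Strategy: write B = P · J · P⁻¹ where J is a Jordan canonical form, so e^{tB} = P · e^{tJ} · P⁻¹, and e^{tJ} can be computed block-by-block.

B has Jordan form
J =
  [4, 1]
  [0, 4]
(up to reordering of blocks).

Per-block formulas:
  For a 2×2 Jordan block J_2(4): exp(t · J_2(4)) = e^(4t)·(I + t·N), where N is the 2×2 nilpotent shift.

After assembling e^{tJ} and conjugating by P, we get:

e^{tB} =
  [exp(4*t), t*exp(4*t)]
  [0, exp(4*t)]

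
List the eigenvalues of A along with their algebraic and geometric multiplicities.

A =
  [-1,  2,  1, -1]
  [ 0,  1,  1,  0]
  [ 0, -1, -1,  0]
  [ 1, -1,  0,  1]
λ = 0: alg = 4, geom = 2

Step 1 — factor the characteristic polynomial to read off the algebraic multiplicities:
  χ_A(x) = x^4

Step 2 — compute geometric multiplicities via the rank-nullity identity g(λ) = n − rank(A − λI):
  rank(A − (0)·I) = 2, so dim ker(A − (0)·I) = n − 2 = 2

Summary:
  λ = 0: algebraic multiplicity = 4, geometric multiplicity = 2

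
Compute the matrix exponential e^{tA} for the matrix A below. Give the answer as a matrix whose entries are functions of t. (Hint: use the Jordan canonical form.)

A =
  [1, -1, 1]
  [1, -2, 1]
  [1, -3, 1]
e^{tA} =
  [t^2/2 + t + 1, -t^2 - t, t^2/2 + t]
  [t, 1 - 2*t, t]
  [-t^2/2 + t, t^2 - 3*t, -t^2/2 + t + 1]

Strategy: write A = P · J · P⁻¹ where J is a Jordan canonical form, so e^{tA} = P · e^{tJ} · P⁻¹, and e^{tJ} can be computed block-by-block.

A has Jordan form
J =
  [0, 1, 0]
  [0, 0, 1]
  [0, 0, 0]
(up to reordering of blocks).

Per-block formulas:
  For a 3×3 Jordan block J_3(0): exp(t · J_3(0)) = e^(0t)·(I + t·N + (t^2/2)·N^2), where N is the 3×3 nilpotent shift.

After assembling e^{tJ} and conjugating by P, we get:

e^{tA} =
  [t^2/2 + t + 1, -t^2 - t, t^2/2 + t]
  [t, 1 - 2*t, t]
  [-t^2/2 + t, t^2 - 3*t, -t^2/2 + t + 1]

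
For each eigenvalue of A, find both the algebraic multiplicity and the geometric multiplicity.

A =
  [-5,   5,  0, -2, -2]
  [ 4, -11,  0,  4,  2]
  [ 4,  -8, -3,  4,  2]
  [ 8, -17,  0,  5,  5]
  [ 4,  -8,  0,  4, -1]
λ = -3: alg = 5, geom = 3

Step 1 — factor the characteristic polynomial to read off the algebraic multiplicities:
  χ_A(x) = (x + 3)^5

Step 2 — compute geometric multiplicities via the rank-nullity identity g(λ) = n − rank(A − λI):
  rank(A − (-3)·I) = 2, so dim ker(A − (-3)·I) = n − 2 = 3

Summary:
  λ = -3: algebraic multiplicity = 5, geometric multiplicity = 3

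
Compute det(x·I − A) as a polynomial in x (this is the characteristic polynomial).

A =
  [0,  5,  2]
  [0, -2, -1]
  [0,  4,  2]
x^3

Expanding det(x·I − A) (e.g. by cofactor expansion or by noting that A is similar to its Jordan form J, which has the same characteristic polynomial as A) gives
  χ_A(x) = x^3
which factors as x^3. The eigenvalues (with algebraic multiplicities) are λ = 0 with multiplicity 3.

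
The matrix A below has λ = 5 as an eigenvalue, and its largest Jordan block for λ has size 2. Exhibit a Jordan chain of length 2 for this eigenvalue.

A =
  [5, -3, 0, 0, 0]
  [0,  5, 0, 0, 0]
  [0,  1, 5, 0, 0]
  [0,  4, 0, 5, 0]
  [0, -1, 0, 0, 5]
A Jordan chain for λ = 5 of length 2:
v_1 = (-3, 0, 1, 4, -1)ᵀ
v_2 = (0, 1, 0, 0, 0)ᵀ

Let N = A − (5)·I. We want v_2 with N^2 v_2 = 0 but N^1 v_2 ≠ 0; then v_{j-1} := N · v_j for j = 2, …, 2.

Pick v_2 = (0, 1, 0, 0, 0)ᵀ.
Then v_1 = N · v_2 = (-3, 0, 1, 4, -1)ᵀ.

Sanity check: (A − (5)·I) v_1 = (0, 0, 0, 0, 0)ᵀ = 0. ✓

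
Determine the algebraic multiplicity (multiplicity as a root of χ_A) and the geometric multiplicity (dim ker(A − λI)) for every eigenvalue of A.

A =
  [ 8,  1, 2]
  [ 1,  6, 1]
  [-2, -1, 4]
λ = 6: alg = 3, geom = 1

Step 1 — factor the characteristic polynomial to read off the algebraic multiplicities:
  χ_A(x) = (x - 6)^3

Step 2 — compute geometric multiplicities via the rank-nullity identity g(λ) = n − rank(A − λI):
  rank(A − (6)·I) = 2, so dim ker(A − (6)·I) = n − 2 = 1

Summary:
  λ = 6: algebraic multiplicity = 3, geometric multiplicity = 1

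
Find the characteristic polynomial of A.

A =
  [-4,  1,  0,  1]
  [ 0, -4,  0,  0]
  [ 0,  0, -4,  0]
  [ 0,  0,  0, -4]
x^4 + 16*x^3 + 96*x^2 + 256*x + 256

Expanding det(x·I − A) (e.g. by cofactor expansion or by noting that A is similar to its Jordan form J, which has the same characteristic polynomial as A) gives
  χ_A(x) = x^4 + 16*x^3 + 96*x^2 + 256*x + 256
which factors as (x + 4)^4. The eigenvalues (with algebraic multiplicities) are λ = -4 with multiplicity 4.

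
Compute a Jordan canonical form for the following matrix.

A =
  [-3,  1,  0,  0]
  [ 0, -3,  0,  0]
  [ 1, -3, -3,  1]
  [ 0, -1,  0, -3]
J_2(-3) ⊕ J_2(-3)

The characteristic polynomial is
  det(x·I − A) = x^4 + 12*x^3 + 54*x^2 + 108*x + 81 = (x + 3)^4

Eigenvalues and multiplicities (the geometric multiplicity of λ is n − rank(A − λI), which equals the number of Jordan blocks for λ):
  λ = -3: algebraic multiplicity = 4, geometric multiplicity = 2

Determining the block sizes for each eigenvalue:
  λ = -3: with am = 4 and gm = 2, the partition is not yet determined (e.g. several partitions of 4 into 2 parts exist). Let N = A − (-3)·I. Computing rank(N^1) = 2, rank(N^2) = 0; the number of blocks of size ≥ j is rank(N^{j−1}) − rank(N^j), giving [2, 2]. So we have 2 block(s) of size 2 → block sizes [2, 2]

Assembling the blocks gives a Jordan form
J =
  [-3,  1,  0,  0]
  [ 0, -3,  0,  0]
  [ 0,  0, -3,  1]
  [ 0,  0,  0, -3]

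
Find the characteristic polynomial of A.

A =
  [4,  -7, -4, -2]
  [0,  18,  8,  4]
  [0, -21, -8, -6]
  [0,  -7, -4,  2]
x^4 - 16*x^3 + 96*x^2 - 256*x + 256

Expanding det(x·I − A) (e.g. by cofactor expansion or by noting that A is similar to its Jordan form J, which has the same characteristic polynomial as A) gives
  χ_A(x) = x^4 - 16*x^3 + 96*x^2 - 256*x + 256
which factors as (x - 4)^4. The eigenvalues (with algebraic multiplicities) are λ = 4 with multiplicity 4.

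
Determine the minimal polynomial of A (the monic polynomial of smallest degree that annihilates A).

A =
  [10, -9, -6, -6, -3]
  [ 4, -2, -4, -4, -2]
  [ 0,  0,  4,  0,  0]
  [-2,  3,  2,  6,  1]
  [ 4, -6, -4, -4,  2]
x^2 - 8*x + 16

The characteristic polynomial is χ_A(x) = (x - 4)^5, so the eigenvalues are known. The minimal polynomial is
  m_A(x) = Π_λ (x − λ)^{k_λ}
where k_λ is the size of the *largest* Jordan block for λ (equivalently, the smallest k with (A − λI)^k v = 0 for every generalised eigenvector v of λ).

  λ = 4: largest Jordan block has size 2, contributing (x − 4)^2

So m_A(x) = (x - 4)^2 = x^2 - 8*x + 16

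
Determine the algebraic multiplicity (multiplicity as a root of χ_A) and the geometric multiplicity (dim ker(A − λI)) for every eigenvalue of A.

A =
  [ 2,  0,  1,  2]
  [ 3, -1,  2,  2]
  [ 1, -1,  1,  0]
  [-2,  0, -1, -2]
λ = 0: alg = 4, geom = 2

Step 1 — factor the characteristic polynomial to read off the algebraic multiplicities:
  χ_A(x) = x^4

Step 2 — compute geometric multiplicities via the rank-nullity identity g(λ) = n − rank(A − λI):
  rank(A − (0)·I) = 2, so dim ker(A − (0)·I) = n − 2 = 2

Summary:
  λ = 0: algebraic multiplicity = 4, geometric multiplicity = 2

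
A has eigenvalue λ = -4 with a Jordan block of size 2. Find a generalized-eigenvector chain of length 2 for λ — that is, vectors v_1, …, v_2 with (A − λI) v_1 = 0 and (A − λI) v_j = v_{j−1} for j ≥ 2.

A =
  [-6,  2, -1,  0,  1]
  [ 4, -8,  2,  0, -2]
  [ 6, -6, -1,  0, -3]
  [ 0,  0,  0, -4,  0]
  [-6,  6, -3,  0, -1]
A Jordan chain for λ = -4 of length 2:
v_1 = (-2, 4, 6, 0, -6)ᵀ
v_2 = (1, 0, 0, 0, 0)ᵀ

Let N = A − (-4)·I. We want v_2 with N^2 v_2 = 0 but N^1 v_2 ≠ 0; then v_{j-1} := N · v_j for j = 2, …, 2.

Pick v_2 = (1, 0, 0, 0, 0)ᵀ.
Then v_1 = N · v_2 = (-2, 4, 6, 0, -6)ᵀ.

Sanity check: (A − (-4)·I) v_1 = (0, 0, 0, 0, 0)ᵀ = 0. ✓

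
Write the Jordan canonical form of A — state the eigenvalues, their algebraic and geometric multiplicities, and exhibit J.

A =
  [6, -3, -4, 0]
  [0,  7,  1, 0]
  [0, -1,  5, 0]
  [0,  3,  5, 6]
J_3(6) ⊕ J_1(6)

The characteristic polynomial is
  det(x·I − A) = x^4 - 24*x^3 + 216*x^2 - 864*x + 1296 = (x - 6)^4

Eigenvalues and multiplicities (the geometric multiplicity of λ is n − rank(A − λI), which equals the number of Jordan blocks for λ):
  λ = 6: algebraic multiplicity = 4, geometric multiplicity = 2

Determining the block sizes for each eigenvalue:
  λ = 6: with am = 4 and gm = 2, the partition is not yet determined (e.g. several partitions of 4 into 2 parts exist). Let N = A − (6)·I. Computing rank(N^1) = 2, rank(N^2) = 1, rank(N^3) = 0; the number of blocks of size ≥ j is rank(N^{j−1}) − rank(N^j), giving [2, 1, 1]. So we have 1 block(s) of size 3, 1 block(s) of size 1 → block sizes [3, 1]

Assembling the blocks gives a Jordan form
J =
  [6, 1, 0, 0]
  [0, 6, 1, 0]
  [0, 0, 6, 0]
  [0, 0, 0, 6]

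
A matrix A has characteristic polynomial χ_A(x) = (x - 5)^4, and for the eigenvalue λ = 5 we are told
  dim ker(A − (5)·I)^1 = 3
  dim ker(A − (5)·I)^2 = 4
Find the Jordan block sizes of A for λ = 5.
Block sizes for λ = 5: [2, 1, 1]

From the dimensions of kernels of powers, the number of Jordan blocks of size at least j is d_j − d_{j−1} where d_j = dim ker(N^j) (with d_0 = 0). Computing the differences gives [3, 1].
The number of blocks of size exactly k is (#blocks of size ≥ k) − (#blocks of size ≥ k + 1), so the partition is: 2 block(s) of size 1, 1 block(s) of size 2.
In nonincreasing order the block sizes are [2, 1, 1].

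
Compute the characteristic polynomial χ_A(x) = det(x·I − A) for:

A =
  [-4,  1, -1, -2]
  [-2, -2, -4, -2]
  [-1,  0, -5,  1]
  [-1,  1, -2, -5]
x^4 + 16*x^3 + 96*x^2 + 256*x + 256

Expanding det(x·I − A) (e.g. by cofactor expansion or by noting that A is similar to its Jordan form J, which has the same characteristic polynomial as A) gives
  χ_A(x) = x^4 + 16*x^3 + 96*x^2 + 256*x + 256
which factors as (x + 4)^4. The eigenvalues (with algebraic multiplicities) are λ = -4 with multiplicity 4.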